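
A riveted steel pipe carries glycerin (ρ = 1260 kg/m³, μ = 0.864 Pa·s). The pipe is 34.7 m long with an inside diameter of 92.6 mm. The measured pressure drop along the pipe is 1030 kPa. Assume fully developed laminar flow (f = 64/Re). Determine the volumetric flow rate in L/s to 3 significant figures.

Q ≈ 62.0 L/s

For laminar flow, f = 64/Re with Re = ρVD/μ, so Darcy-Weisbach reduces to ΔP = 32μLV/D². Solving for V: V = ΔP·D²/(32μL) = 1.03e+06·(0.0926)²/(32·0.864·34.7) = 9.206 m/s.
Check: Re = ρVD/μ = 1260·9.206·0.0926/0.864 = 1243 < 2300, so the laminar assumption holds.
Q = V·A = 9.206·(π/4·0.0926²) = 0.062 m³/s = 62.0 L/s.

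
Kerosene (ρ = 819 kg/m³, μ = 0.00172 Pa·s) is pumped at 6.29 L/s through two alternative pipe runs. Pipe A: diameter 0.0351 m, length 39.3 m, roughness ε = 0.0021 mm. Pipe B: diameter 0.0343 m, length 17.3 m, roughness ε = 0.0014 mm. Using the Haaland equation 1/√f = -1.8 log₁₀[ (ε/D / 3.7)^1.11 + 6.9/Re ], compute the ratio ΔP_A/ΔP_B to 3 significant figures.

ΔP_A/ΔP_B ≈ 2.04

Pipe A: V = Q/A = 0.00629/0.0009676 = 6.5 m/s; Re = 1.086e+05; ε/D = 5.98e-05; Haaland → f = 0.01779; ΔP_A = f(L/D)(ρV²/2) = 3.446e+05 Pa.
Pipe B: V = Q/A = 0.00629/0.000924 = 6.807 m/s; Re = 1.112e+05; ε/D = 4.08e-05; Haaland → f = 0.01762; ΔP_B = f(L/D)(ρV²/2) = 1.686e+05 Pa.
ΔP_A/ΔP_B = 3.446e+05/1.686e+05 = 2.04.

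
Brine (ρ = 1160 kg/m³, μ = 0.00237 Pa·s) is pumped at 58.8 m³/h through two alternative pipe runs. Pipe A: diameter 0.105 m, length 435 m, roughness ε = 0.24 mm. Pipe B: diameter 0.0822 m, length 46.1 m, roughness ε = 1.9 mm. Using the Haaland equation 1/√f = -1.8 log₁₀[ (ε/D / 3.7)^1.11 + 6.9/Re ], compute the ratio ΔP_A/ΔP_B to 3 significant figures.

ΔP_A/ΔP_B ≈ 1.38

Pipe A: V = Q/A = 0.01633/0.008659 = 1.886 m/s; Re = 9.694e+04; ε/D = 0.00229; Haaland → f = 0.02575; ΔP_A = f(L/D)(ρV²/2) = 2.202e+05 Pa.
Pipe B: V = Q/A = 0.01633/0.005307 = 3.078 m/s; Re = 1.238e+05; ε/D = 0.0231; Haaland → f = 0.05184; ΔP_B = f(L/D)(ρV²/2) = 1.597e+05 Pa.
ΔP_A/ΔP_B = 2.202e+05/1.597e+05 = 1.38.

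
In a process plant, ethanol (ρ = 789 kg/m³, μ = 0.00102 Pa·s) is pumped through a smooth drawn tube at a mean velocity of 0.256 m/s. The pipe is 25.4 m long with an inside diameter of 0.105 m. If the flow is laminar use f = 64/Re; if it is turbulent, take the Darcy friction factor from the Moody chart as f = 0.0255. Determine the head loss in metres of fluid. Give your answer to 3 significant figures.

Reynolds number Re = ρVD/μ = 789 · 0.256 · 0.105 / 0.00102 = 2.079e+04.
Re > 4000 → turbulent; use the Moody-chart value f = 0.0255.
Darcy-Weisbach: ΔP = f(L/D)(ρV²/2) = 0.0255·(25.4/0.105)·(789·0.256²/2) = 0.0255·241.9·25.85 = 159.5 Pa.
Head loss h_f = ΔP/(ρg) = 159.5/(789·9.81) = 0.0206 m.

h_f ≈ 0.0206 m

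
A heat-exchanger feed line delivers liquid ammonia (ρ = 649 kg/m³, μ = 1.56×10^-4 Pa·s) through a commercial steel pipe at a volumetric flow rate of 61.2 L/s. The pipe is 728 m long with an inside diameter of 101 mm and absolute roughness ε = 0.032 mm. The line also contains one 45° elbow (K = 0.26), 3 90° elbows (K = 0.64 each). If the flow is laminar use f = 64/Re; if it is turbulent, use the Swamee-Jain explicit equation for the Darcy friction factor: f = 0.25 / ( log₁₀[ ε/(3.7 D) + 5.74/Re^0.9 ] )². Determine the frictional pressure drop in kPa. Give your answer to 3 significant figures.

Q = 61.2 L/s = 61.2/1000 = 0.0612 m³/s.
Cross-sectional area A = πD²/4 = π(0.101)²/4 = 0.008012 m²; mean velocity V = Q/A = 0.0612/0.008012 = 7.639 m/s.
Reynolds number Re = ρVD/μ = 649 · 7.639 · 0.101 / 0.000156 = 3.21e+06.
Re > 4000 → turbulent. Relative roughness ε/D = 3.2e-05/0.101 = 0.000317. Swamee-Jain: f = 0.25/(log₁₀[0.000317/3.7 + 5.74/3.21e+06^0.9])² = 0.25/(log₁₀[8.56e-05 + 8e-06])² = 0.25/(-4.029)² = 0.0154.
Total minor-loss coefficient ΣK = 1·0.26 + 3·0.64 = 2.18.
ΔP = [f·L/D + ΣK]·(ρV²/2) = [0.0154·728/0.101 + 2.18]·(649·7.639²/2) = [111 + 2.18]·1.893e+04 = 2.144e+06 Pa.
ΔP = 2.144e+06 Pa = 2140 kPa.

ΔP ≈ 2140 kPa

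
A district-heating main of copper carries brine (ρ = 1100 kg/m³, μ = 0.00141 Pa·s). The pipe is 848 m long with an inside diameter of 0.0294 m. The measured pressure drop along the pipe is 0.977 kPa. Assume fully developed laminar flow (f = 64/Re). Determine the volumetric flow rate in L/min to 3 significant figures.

Q ≈ 0.899 L/min

For laminar flow, f = 64/Re with Re = ρVD/μ, so Darcy-Weisbach reduces to ΔP = 32μLV/D². Solving for V: V = ΔP·D²/(32μL) = 977·(0.0294)²/(32·0.00141·848) = 0.02207 m/s.
Check: Re = ρVD/μ = 1100·0.02207·0.0294/0.00141 = 506.2 < 2300, so the laminar assumption holds.
Q = V·A = 0.02207·(π/4·0.0294²) = 1.498e-05 m³/s = 0.899 L/min.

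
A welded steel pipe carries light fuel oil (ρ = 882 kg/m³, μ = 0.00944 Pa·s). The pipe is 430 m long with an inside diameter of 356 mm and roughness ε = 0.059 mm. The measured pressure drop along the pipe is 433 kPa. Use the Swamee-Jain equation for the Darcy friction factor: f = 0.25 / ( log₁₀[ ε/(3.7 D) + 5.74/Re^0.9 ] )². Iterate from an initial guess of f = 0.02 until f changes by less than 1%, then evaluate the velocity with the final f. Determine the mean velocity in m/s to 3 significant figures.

V ≈ 7.01 m/s

Rearranging Darcy-Weisbach: V = √(2·ΔP·D/(f·L·ρ)). With ε/D = 5.9e-05/0.356 = 0.000166, iterate starting from f = 0.02:
  f = 0.02 → V = √(2·4.33e+05·0.356/(0.02·430·882)) = 6.375 m/s; Re = ρVD/μ = 2.121e+05; f → 0.01675
  f = 0.01675 → V = 6.966 m/s; Re = 2.317e+05; f → 0.01655
  f = 0.01655 → V = 7.007 m/s; Re = 2.331e+05; f → 0.01654
Converged (Δf/f < 1%). With the final f = 0.01654: V = √(2·4.33e+05·0.356/(0.01654·430·882)) = 7.01 m/s.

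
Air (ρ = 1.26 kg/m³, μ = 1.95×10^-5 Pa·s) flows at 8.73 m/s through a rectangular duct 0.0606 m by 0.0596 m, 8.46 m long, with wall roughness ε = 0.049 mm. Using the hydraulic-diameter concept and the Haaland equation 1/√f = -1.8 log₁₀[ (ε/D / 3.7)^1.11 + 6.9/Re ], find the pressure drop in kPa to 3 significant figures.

ΔP ≈ 0.167 kPa

Hydraulic diameter D_h = 4A/P = 4·(0.0606·0.0596)/(2·(0.0606+0.0596)) = 0.01445/0.2404 = 0.0601 m.
Re = ρVD_h/μ = 1.26·8.73·0.0601/1.95e-05 = 3.39e+04.
ε/D_h = 4.9e-05/0.0601 = 0.000815; Haaland gives 1/√f = -1.8 log₁₀[8.73e-05+0.000204] = 6.365, so f = 0.02468.
ΔP = f(L/D_h)(ρV²/2) = 0.02468·8.46/0.0601·48.01 = 166.8 Pa.
ΔP = 0.167 kPa.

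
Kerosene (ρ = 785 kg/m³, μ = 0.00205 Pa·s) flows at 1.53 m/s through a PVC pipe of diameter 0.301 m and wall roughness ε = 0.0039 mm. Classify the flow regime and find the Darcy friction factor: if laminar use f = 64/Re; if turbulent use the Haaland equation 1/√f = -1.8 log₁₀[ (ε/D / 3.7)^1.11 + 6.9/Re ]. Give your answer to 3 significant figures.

f ≈ 0.0160

Re = ρVD/μ = 785·1.53·0.301/0.00205 = 1.763e+05.
Re > 4000 → turbulent. ε/D = 3.9e-06/0.301 = 1.3e-05; Haaland: 1/√f = -1.8 log₁₀[8.79e-07 + 3.91e-05] = 7.916, so f = 0.01596.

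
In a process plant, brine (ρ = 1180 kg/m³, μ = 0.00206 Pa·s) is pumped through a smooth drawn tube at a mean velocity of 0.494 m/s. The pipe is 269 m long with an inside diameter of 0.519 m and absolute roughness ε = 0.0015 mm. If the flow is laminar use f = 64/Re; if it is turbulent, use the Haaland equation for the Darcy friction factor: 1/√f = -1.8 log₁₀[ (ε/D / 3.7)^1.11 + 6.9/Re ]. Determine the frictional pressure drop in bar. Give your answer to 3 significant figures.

ΔP ≈ 0.0123 bar

Reynolds number Re = ρVD/μ = 1180 · 0.494 · 0.519 / 0.00206 = 1.469e+05.
Re > 4000 → turbulent. Relative roughness ε/D = 1.5e-06/0.519 = 2.89e-06. Haaland: 1/√f = -1.8 log₁₀[(2.89e-06/3.7)^1.11 + 6.9/1.469e+05] = -1.8 log₁₀[1.66e-07 + 4.7e-05] = 7.788, so f = 0.01649.
Darcy-Weisbach: ΔP = f(L/D)(ρV²/2) = 0.01649·(269/0.519)·(1180·0.494²/2) = 0.01649·518.3·144 = 1230 Pa.
ΔP = 1230 Pa = 0.0123 bar.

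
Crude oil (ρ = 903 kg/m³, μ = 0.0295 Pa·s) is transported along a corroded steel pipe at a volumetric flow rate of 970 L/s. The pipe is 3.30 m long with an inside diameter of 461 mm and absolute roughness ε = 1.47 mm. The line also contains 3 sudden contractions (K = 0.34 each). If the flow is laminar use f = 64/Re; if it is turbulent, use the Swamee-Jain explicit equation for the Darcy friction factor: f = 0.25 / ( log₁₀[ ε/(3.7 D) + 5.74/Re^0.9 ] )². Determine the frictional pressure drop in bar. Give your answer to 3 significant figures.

Q = 970 L/s = 970/1000 = 0.97 m³/s.
Cross-sectional area A = πD²/4 = π(0.461)²/4 = 0.1669 m²; mean velocity V = Q/A = 0.97/0.1669 = 5.811 m/s.
Reynolds number Re = ρVD/μ = 903 · 5.811 · 0.461 / 0.0295 = 8.201e+04.
Re > 4000 → turbulent. Relative roughness ε/D = 0.00147/0.461 = 0.00319. Swamee-Jain: f = 0.25/(log₁₀[0.00319/3.7 + 5.74/8.201e+04^0.9])² = 0.25/(log₁₀[0.000862 + 0.000217])² = 0.25/(-2.967)² = 0.0284.
Total minor-loss coefficient ΣK = 3·0.34 = 1.02.
ΔP = [f·L/D + ΣK]·(ρV²/2) = [0.0284·3.3/0.461 + 1.02]·(903·5.811²/2) = [0.2033 + 1.02]·1.525e+04 = 1.865e+04 Pa.
ΔP = 1.865e+04 Pa = 0.187 bar.

ΔP ≈ 0.187 bar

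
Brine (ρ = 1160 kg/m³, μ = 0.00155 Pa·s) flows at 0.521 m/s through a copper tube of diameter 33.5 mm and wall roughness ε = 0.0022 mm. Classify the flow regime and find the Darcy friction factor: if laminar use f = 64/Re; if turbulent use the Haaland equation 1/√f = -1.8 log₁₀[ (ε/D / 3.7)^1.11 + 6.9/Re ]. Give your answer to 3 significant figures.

Re = ρVD/μ = 1160·0.521·0.0335/0.00155 = 1.306e+04.
Re > 4000 → turbulent. ε/D = 2.2e-06/0.0335 = 6.57e-05; Haaland: 1/√f = -1.8 log₁₀[5.33e-06 + 0.000528] = 5.891, so f = 0.02881.

f ≈ 0.0288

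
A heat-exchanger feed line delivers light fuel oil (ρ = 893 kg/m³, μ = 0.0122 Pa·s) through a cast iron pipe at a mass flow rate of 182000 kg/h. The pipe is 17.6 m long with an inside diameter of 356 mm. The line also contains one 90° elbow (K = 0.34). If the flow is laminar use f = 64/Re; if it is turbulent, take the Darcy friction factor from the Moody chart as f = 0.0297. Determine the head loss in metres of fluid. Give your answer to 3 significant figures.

h_f ≈ 0.0298 m

ṁ = 182000 kg/h = 182000/3600 = 50.56 kg/s.
A = πD²/4 = π(0.356)²/4 = 0.09954 m²; mean velocity V = ṁ/(ρA) = 50.56/(893 · 0.09954) = 0.5688 m/s.
Reynolds number Re = ρVD/μ = 893 · 0.5688 · 0.356 / 0.0122 = 1.482e+04.
Re > 4000 → turbulent; use the Moody-chart value f = 0.0297.
Total minor-loss coefficient ΣK = 1·0.34 = 0.34.
ΔP = [f·L/D + ΣK]·(ρV²/2) = [0.0297·17.6/0.356 + 0.34]·(893·0.5688²/2) = [1.468 + 0.34]·144.4 = 261.2 Pa.
Head loss h_f = ΔP/(ρg) = 261.2/(893·9.81) = 0.0298 m.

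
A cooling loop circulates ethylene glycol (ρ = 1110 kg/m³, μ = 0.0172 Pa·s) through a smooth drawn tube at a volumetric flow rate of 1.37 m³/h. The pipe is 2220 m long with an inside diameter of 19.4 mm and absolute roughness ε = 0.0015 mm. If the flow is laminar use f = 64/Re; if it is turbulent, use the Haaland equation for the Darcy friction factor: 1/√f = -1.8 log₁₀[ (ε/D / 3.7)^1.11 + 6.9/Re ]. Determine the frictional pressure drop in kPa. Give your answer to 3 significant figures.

ΔP ≈ 4180 kPa

Q = 1.37 m³/h = 1.37/3600 = 0.0003806 m³/s.
Cross-sectional area A = πD²/4 = π(0.0194)²/4 = 0.0002956 m²; mean velocity V = Q/A = 0.0003806/0.0002956 = 1.287 m/s.
Reynolds number Re = ρVD/μ = 1110 · 1.287 · 0.0194 / 0.0172 = 1612.
Re < 2300 → laminar flow, so f = 64/Re = 64/1612 = 0.03971 (the turbulent correlation is not needed).
Darcy-Weisbach: ΔP = f(L/D)(ρV²/2) = 0.03971·(2220/0.0194)·(1110·1.287²/2) = 0.03971·1.144e+05·919.9 = 4.18e+06 Pa.
ΔP = 4.18e+06 Pa = 4180 kPa.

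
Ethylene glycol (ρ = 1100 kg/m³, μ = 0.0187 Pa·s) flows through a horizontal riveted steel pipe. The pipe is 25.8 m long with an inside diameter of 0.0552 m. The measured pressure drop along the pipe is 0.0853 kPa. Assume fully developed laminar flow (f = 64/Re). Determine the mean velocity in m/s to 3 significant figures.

For laminar flow, f = 64/Re with Re = ρVD/μ, so Darcy-Weisbach reduces to ΔP = 32μLV/D². Solving for V: V = ΔP·D²/(32μL) = 85.3·(0.0552)²/(32·0.0187·25.8) = 0.01684 m/s.
Check: Re = ρVD/μ = 1100·0.01684·0.0552/0.0187 = 54.66 < 2300, so the laminar assumption holds.

V ≈ 0.0168 m/s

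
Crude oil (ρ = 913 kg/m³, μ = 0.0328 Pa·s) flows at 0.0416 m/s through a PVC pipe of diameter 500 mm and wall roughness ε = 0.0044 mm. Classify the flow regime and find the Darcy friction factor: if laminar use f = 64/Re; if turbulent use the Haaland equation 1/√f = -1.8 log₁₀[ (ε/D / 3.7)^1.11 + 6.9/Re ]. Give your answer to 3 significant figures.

f ≈ 0.111

Re = ρVD/μ = 913·0.0416·0.5/0.0328 = 579.
Re < 2300 → laminar, so f = 64/Re = 0.1105 (roughness is irrelevant in laminar flow).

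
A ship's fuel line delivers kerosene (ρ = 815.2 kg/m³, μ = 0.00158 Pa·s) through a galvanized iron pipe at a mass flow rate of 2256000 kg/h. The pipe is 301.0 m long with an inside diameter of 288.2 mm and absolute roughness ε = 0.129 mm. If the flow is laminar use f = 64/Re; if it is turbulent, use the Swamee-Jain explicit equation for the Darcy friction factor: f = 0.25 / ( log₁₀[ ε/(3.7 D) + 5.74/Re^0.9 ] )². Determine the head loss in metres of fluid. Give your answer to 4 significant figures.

h_f ≈ 123.4 m

ṁ = 2256000 kg/h = 2256000/3600 = 626.7 kg/s.
A = πD²/4 = π(0.2882)²/4 = 0.06523 m²; mean velocity V = ṁ/(ρA) = 626.7/(815.2 · 0.06523) = 11.78 m/s.
Reynolds number Re = ρVD/μ = 815.2 · 11.78 · 0.2882 / 0.00158 = 1.752e+06.
Re > 4000 → turbulent. Relative roughness ε/D = 0.000129/0.2882 = 0.000448. Swamee-Jain: f = 0.25/(log₁₀[0.000448/3.7 + 5.74/1.752e+06^0.9])² = 0.25/(log₁₀[0.000121 + 1.38e-05])² = 0.25/(-3.87)² = 0.01669.
Darcy-Weisbach: ΔP = f(L/D)(ρV²/2) = 0.01669·(301/0.2882)·(815.2·11.78²/2) = 0.01669·1044·5.66e+04 = 9.866e+05 Pa.
Head loss h_f = ΔP/(ρg) = 9.866e+05/(815.2·9.81) = 123.4 m.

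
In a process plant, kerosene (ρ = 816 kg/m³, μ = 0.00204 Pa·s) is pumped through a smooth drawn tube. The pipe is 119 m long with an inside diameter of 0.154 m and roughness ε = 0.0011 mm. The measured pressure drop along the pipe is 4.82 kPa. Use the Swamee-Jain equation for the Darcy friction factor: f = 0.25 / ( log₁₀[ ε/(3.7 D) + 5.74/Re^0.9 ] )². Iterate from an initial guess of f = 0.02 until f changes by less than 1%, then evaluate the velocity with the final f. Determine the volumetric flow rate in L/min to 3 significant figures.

Q ≈ 965 L/min

Rearranging Darcy-Weisbach: V = √(2·ΔP·D/(f·L·ρ)). With ε/D = 1.1e-06/0.154 = 7.14e-06, iterate starting from f = 0.02:
  f = 0.02 → V = √(2·4820·0.154/(0.02·119·816)) = 0.8743 m/s; Re = ρVD/μ = 5.386e+04; f → 0.02045
  f = 0.02045 → V = 0.8647 m/s; Re = 5.326e+04; f → 0.0205
Converged (Δf/f < 1%). With the final f = 0.0205: V = √(2·4820·0.154/(0.0205·119·816)) = 0.8636 m/s.
Q = V·A = 0.8636·(π/4·0.154²) = 0.01609 m³/s = 965 L/min.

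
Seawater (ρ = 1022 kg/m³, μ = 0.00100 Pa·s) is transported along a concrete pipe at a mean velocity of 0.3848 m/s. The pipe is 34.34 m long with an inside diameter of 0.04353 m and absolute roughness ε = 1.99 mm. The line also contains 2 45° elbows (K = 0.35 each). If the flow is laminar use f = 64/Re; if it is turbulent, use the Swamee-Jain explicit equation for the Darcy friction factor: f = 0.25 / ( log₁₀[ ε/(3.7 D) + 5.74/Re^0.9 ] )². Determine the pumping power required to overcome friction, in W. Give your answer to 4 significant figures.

Reynolds number Re = ρVD/μ = 1022 · 0.3848 · 0.04353 / 0.001 = 1.712e+04.
Re > 4000 → turbulent. Relative roughness ε/D = 0.00199/0.04353 = 0.0457. Swamee-Jain: f = 0.25/(log₁₀[0.0457/3.7 + 5.74/1.712e+04^0.9])² = 0.25/(log₁₀[0.0124 + 0.000889])² = 0.25/(-1.878)² = 0.07089.
Total minor-loss coefficient ΣK = 2·0.35 = 0.7.
ΔP = [f·L/D + ΣK]·(ρV²/2) = [0.07089·34.34/0.04353 + 0.7]·(1022·0.3848²/2) = [55.92 + 0.7]·75.66 = 4284 Pa.
Q = V·A = 0.3848·0.001488 = 0.0005727 m³/s.
Pumping power P = QΔP = 0.0005727·4284 = 2.4534 W = 2.453 W.

P ≈ 2.453 W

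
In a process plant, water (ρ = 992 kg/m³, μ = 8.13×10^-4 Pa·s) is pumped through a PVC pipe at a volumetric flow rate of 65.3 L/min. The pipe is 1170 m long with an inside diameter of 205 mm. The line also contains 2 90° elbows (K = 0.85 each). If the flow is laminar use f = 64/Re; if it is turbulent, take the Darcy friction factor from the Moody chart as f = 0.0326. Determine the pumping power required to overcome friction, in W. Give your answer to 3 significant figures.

P ≈ 0.110 W

Q = 65.3 L/min = 65.3/60000 = 0.001088 m³/s.
Cross-sectional area A = πD²/4 = π(0.205)²/4 = 0.03301 m²; mean velocity V = Q/A = 0.001088/0.03301 = 0.03297 m/s.
Reynolds number Re = ρVD/μ = 992 · 0.03297 · 0.205 / 0.000813 = 8248.
Re > 4000 → turbulent; use the Moody-chart value f = 0.0326.
Total minor-loss coefficient ΣK = 2·0.85 = 1.7.
ΔP = [f·L/D + ΣK]·(ρV²/2) = [0.0326·1170/0.205 + 1.7]·(992·0.03297²/2) = [186.1 + 1.7]·0.5393 = 101.3 Pa.
Pumping power P = QΔP = 0.001088·101.3 = 0.1102 W = 0.110 W.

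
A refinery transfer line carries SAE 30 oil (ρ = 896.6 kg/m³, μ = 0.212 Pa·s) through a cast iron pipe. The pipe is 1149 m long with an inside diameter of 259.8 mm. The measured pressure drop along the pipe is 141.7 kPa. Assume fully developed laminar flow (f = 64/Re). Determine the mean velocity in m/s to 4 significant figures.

For laminar flow, f = 64/Re with Re = ρVD/μ, so Darcy-Weisbach reduces to ΔP = 32μLV/D². Solving for V: V = ΔP·D²/(32μL) = 1.417e+05·(0.2598)²/(32·0.212·1149) = 1.227 m/s.
Check: Re = ρVD/μ = 896.6·1.227·0.2598/0.212 = 1348 < 2300, so the laminar assumption holds.

V ≈ 1.227 m/s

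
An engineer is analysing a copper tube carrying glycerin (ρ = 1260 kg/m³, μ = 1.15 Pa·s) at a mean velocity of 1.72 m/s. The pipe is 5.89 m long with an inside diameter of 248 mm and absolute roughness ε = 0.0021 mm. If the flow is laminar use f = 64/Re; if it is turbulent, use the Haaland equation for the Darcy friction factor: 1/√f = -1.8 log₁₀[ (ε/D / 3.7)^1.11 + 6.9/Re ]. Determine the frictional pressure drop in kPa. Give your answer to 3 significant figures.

Reynolds number Re = ρVD/μ = 1260 · 1.72 · 0.248 / 1.15 = 467.4.
Re < 2300 → laminar flow, so f = 64/Re = 64/467.4 = 0.1369 (the turbulent correlation is not needed).
Darcy-Weisbach: ΔP = f(L/D)(ρV²/2) = 0.1369·(5.89/0.248)·(1260·1.72²/2) = 0.1369·23.75·1864 = 6062 Pa.
ΔP = 6062 Pa = 6.06 kPa.

ΔP ≈ 6.06 kPa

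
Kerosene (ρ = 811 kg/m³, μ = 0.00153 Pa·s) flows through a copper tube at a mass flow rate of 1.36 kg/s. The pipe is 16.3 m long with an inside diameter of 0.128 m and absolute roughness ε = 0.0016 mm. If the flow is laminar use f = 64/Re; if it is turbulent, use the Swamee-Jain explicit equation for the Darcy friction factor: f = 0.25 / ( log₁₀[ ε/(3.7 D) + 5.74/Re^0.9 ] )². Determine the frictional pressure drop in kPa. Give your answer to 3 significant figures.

ΔP ≈ 0.0281 kPa

A = πD²/4 = π(0.128)²/4 = 0.01287 m²; mean velocity V = ṁ/(ρA) = 1.36/(811 · 0.01287) = 0.1303 m/s.
Reynolds number Re = ρVD/μ = 811 · 0.1303 · 0.128 / 0.00153 = 8842.
Re > 4000 → turbulent. Relative roughness ε/D = 1.6e-06/0.128 = 1.25e-05. Swamee-Jain: f = 0.25/(log₁₀[1.25e-05/3.7 + 5.74/8842^0.9])² = 0.25/(log₁₀[3.38e-06 + 0.00161])² = 0.25/(-2.792)² = 0.03207.
Darcy-Weisbach: ΔP = f(L/D)(ρV²/2) = 0.03207·(16.3/0.128)·(811·0.1303²/2) = 0.03207·127.3·6.887 = 28.12 Pa.
ΔP = 28.12 Pa = 0.0281 kPa.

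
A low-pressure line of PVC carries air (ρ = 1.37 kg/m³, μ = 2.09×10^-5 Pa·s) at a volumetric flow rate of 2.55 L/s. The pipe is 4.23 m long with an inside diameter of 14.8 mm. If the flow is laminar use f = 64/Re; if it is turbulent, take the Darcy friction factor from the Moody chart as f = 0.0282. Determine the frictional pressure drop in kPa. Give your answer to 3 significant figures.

ΔP ≈ 1.21 kPa

Q = 2.55 L/s = 2.55/1000 = 0.00255 m³/s.
Cross-sectional area A = πD²/4 = π(0.0148)²/4 = 0.000172 m²; mean velocity V = Q/A = 0.00255/0.000172 = 14.82 m/s.
Reynolds number Re = ρVD/μ = 1.37 · 14.82 · 0.0148 / 2.09e-05 = 1.438e+04.
Re > 4000 → turbulent; use the Moody-chart value f = 0.0282.
Darcy-Weisbach: ΔP = f(L/D)(ρV²/2) = 0.0282·(4.23/0.0148)·(1.37·14.82²/2) = 0.0282·285.8·150.5 = 1213 Pa.
ΔP = 1213 Pa = 1.21 kPa.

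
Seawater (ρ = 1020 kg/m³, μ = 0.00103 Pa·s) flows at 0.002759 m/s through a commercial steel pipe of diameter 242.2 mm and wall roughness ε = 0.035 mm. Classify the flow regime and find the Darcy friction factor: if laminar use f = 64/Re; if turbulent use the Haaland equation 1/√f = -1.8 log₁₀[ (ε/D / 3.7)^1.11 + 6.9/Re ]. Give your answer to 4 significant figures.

f ≈ 0.09671

Re = ρVD/μ = 1020·0.002759·0.2422/0.00103 = 661.7.
Re < 2300 → laminar, so f = 64/Re = 0.09671 (roughness is irrelevant in laminar flow).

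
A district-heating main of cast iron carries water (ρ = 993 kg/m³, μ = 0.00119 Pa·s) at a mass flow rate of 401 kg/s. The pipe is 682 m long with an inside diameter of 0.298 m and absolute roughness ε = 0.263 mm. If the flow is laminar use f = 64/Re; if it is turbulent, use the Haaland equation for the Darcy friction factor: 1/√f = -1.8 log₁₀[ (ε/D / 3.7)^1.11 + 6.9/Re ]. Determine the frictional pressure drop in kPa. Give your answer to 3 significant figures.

A = πD²/4 = π(0.298)²/4 = 0.06975 m²; mean velocity V = ṁ/(ρA) = 401/(993 · 0.06975) = 5.79 m/s.
Reynolds number Re = ρVD/μ = 993 · 5.79 · 0.298 / 0.00119 = 1.44e+06.
Re > 4000 → turbulent. Relative roughness ε/D = 0.000263/0.298 = 0.000883. Haaland: 1/√f = -1.8 log₁₀[(0.000883/3.7)^1.11 + 6.9/1.44e+06] = -1.8 log₁₀[9.53e-05 + 4.79e-06] = 7.199, so f = 0.01929.
Darcy-Weisbach: ΔP = f(L/D)(ρV²/2) = 0.01929·(682/0.298)·(993·5.79²/2) = 0.01929·2289·1.664e+04 = 7.349e+05 Pa.
ΔP = 7.349e+05 Pa = 735 kPa.

ΔP ≈ 735 kPa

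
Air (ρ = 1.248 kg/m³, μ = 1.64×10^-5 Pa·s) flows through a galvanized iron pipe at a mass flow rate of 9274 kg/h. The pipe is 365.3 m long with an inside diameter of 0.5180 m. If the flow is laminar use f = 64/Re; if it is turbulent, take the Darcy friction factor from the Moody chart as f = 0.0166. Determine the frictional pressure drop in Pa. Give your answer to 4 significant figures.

ṁ = 9274 kg/h = 9274/3600 = 2.576 kg/s.
A = πD²/4 = π(0.518)²/4 = 0.2107 m²; mean velocity V = ṁ/(ρA) = 2.576/(1.248 · 0.2107) = 9.795 m/s.
Reynolds number Re = ρVD/μ = 1.248 · 9.795 · 0.518 / 1.64e-05 = 3.861e+05.
Re > 4000 → turbulent; use the Moody-chart value f = 0.0166.
Darcy-Weisbach: ΔP = f(L/D)(ρV²/2) = 0.0166·(365.3/0.518)·(1.248·9.795²/2) = 0.0166·705.2·59.87 = 700.8 Pa.

ΔP ≈ 700.8 Pa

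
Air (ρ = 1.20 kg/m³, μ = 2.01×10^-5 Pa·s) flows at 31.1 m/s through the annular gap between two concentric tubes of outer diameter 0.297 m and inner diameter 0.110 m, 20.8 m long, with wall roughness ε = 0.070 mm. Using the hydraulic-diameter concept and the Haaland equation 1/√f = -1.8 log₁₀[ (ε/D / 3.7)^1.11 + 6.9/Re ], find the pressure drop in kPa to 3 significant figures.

Hydraulic diameter D_h = 4A/P = D_o - D_i = 0.297 - 0.11 = 0.187 m.
Re = ρVD_h/μ = 1.2·31.1·0.187/2.01e-05 = 3.472e+05.
ε/D_h = 7e-05/0.187 = 0.000374; Haaland gives 1/√f = -1.8 log₁₀[3.68e-05+1.99e-05] = 7.644, so f = 0.01711.
ΔP = f(L/D_h)(ρV²/2) = 0.01711·20.8/0.187·580.3 = 1105 Pa.
ΔP = 1.10 kPa.

ΔP ≈ 1.10 kPa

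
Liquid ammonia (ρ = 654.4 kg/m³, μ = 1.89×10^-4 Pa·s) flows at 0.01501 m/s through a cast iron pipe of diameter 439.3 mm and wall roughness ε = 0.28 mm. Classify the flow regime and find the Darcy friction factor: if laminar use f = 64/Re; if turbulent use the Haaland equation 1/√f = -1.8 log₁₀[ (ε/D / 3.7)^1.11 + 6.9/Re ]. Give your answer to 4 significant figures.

f ≈ 0.02618

Re = ρVD/μ = 654.4·0.01501·0.4393/0.000189 = 2.283e+04.
Re > 4000 → turbulent. ε/D = 0.00028/0.4393 = 0.000637; Haaland: 1/√f = -1.8 log₁₀[6.64e-05 + 0.000302] = 6.18, so f = 0.02618.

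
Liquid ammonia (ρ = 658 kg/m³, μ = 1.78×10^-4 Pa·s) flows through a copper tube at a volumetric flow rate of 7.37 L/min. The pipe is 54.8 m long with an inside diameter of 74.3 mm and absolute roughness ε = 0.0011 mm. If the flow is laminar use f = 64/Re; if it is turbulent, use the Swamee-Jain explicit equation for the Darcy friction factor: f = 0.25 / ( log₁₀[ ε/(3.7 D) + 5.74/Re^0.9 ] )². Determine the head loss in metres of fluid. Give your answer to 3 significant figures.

h_f ≈ 0.00100 m

Q = 7.37 L/min = 7.37/60000 = 0.0001228 m³/s.
Cross-sectional area A = πD²/4 = π(0.0743)²/4 = 0.004336 m²; mean velocity V = Q/A = 0.0001228/0.004336 = 0.02833 m/s.
Reynolds number Re = ρVD/μ = 658 · 0.02833 · 0.0743 / 0.000178 = 7781.
Re > 4000 → turbulent. Relative roughness ε/D = 1.1e-06/0.0743 = 1.48e-05. Swamee-Jain: f = 0.25/(log₁₀[1.48e-05/3.7 + 5.74/7781^0.9])² = 0.25/(log₁₀[4e-06 + 0.00181])² = 0.25/(-2.742)² = 0.03325.
Darcy-Weisbach: ΔP = f(L/D)(ρV²/2) = 0.03325·(54.8/0.0743)·(658·0.02833²/2) = 0.03325·737.6·0.2641 = 6.475 Pa.
Head loss h_f = ΔP/(ρg) = 6.475/(658·9.81) = 0.00100 m.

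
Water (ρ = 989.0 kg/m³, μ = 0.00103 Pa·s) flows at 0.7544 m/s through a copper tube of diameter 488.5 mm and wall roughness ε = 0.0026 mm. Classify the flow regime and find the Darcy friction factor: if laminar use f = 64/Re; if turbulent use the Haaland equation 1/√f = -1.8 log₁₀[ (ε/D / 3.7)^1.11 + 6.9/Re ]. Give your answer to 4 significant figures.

f ≈ 0.01396

Re = ρVD/μ = 989·0.7544·0.4885/0.00103 = 3.539e+05.
Re > 4000 → turbulent. ε/D = 2.6e-06/0.4885 = 5.32e-06; Haaland: 1/√f = -1.8 log₁₀[3.28e-07 + 1.95e-05] = 8.465, so f = 0.01396.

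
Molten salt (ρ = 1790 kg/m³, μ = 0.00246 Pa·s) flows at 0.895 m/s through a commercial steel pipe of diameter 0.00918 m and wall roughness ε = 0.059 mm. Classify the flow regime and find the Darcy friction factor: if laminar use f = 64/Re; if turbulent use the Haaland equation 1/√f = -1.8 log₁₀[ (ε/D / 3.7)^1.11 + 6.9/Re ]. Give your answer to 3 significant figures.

Re = ρVD/μ = 1790·0.895·0.00918/0.00246 = 5978.
Re > 4000 → turbulent. ε/D = 5.9e-05/0.00918 = 0.00643; Haaland: 1/√f = -1.8 log₁₀[0.000863 + 0.00115] = 4.851, so f = 0.04249.

f ≈ 0.0425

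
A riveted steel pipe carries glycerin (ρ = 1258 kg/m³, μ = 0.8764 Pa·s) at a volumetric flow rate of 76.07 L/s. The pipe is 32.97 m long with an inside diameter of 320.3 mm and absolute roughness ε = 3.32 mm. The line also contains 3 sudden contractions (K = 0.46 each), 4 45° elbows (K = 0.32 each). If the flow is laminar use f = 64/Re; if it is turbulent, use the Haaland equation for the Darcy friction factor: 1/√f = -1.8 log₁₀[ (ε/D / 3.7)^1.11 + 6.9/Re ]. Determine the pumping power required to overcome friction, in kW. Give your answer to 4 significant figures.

Q = 76.07 L/s = 76.07/1000 = 0.07607 m³/s.
Cross-sectional area A = πD²/4 = π(0.3203)²/4 = 0.08058 m²; mean velocity V = Q/A = 0.07607/0.08058 = 0.9441 m/s.
Reynolds number Re = ρVD/μ = 1258 · 0.9441 · 0.3203 / 0.876 = 434.1.
Re < 2300 → laminar flow, so f = 64/Re = 64/434.1 = 0.1474 (the turbulent correlation is not needed).
Total minor-loss coefficient ΣK = 3·0.46 + 4·0.32 = 2.66.
ΔP = [f·L/D + ΣK]·(ρV²/2) = [0.1474·32.97/0.3203 + 2.66]·(1258·0.9441²/2) = [15.18 + 2.66]·560.6 = 1e+04 Pa.
Pumping power P = QΔP = 0.07607·1e+04 = 760.70 W = 0.7607 kW.

P ≈ 0.7607 kW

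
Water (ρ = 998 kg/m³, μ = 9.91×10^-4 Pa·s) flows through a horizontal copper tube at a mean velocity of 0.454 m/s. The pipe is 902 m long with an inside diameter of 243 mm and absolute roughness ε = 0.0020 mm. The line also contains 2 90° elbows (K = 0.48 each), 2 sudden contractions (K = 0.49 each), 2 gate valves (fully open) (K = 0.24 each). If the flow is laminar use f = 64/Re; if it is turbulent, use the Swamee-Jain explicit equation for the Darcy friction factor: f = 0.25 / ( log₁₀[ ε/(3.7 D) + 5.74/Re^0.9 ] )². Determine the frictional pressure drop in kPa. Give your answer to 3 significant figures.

Reynolds number Re = ρVD/μ = 998 · 0.454 · 0.243 / 0.000991 = 1.111e+05.
Re > 4000 → turbulent. Relative roughness ε/D = 2e-06/0.243 = 8.23e-06. Swamee-Jain: f = 0.25/(log₁₀[8.23e-06/3.7 + 5.74/1.111e+05^0.9])² = 0.25/(log₁₀[2.22e-06 + 0.000165])² = 0.25/(-3.776)² = 0.01753.
Total minor-loss coefficient ΣK = 2·0.48 + 2·0.49 + 2·0.24 = 2.42.
ΔP = [f·L/D + ΣK]·(ρV²/2) = [0.01753·902/0.243 + 2.42]·(998·0.454²/2) = [65.07 + 2.42]·102.9 = 6941 Pa.
ΔP = 6941 Pa = 6.94 kPa.

ΔP ≈ 6.94 kPa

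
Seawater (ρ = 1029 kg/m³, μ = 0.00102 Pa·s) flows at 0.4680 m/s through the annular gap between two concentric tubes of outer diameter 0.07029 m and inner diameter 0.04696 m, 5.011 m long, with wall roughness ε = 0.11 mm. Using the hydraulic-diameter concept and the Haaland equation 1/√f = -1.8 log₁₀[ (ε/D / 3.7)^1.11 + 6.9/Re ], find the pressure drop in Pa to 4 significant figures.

Hydraulic diameter D_h = 4A/P = D_o - D_i = 0.07029 - 0.04696 = 0.02333 m.
Re = ρVD_h/μ = 1029·0.468·0.02333/0.00102 = 1.101e+04.
ε/D_h = 0.00011/0.02333 = 0.00471; Haaland gives 1/√f = -1.8 log₁₀[0.000612+0.000626] = 5.233, so f = 0.03652.
ΔP = f(L/D_h)(ρV²/2) = 0.03652·5.011/0.02333·112.7 = 884 Pa.

ΔP ≈ 884.0 Pa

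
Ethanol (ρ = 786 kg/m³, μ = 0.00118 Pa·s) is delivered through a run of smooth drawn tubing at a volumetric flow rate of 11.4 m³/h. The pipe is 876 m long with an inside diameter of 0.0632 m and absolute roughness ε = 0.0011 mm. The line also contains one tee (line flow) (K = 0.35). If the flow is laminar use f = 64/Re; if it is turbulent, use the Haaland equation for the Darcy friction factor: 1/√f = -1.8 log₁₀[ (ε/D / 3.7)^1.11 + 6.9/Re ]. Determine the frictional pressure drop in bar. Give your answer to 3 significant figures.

ΔP ≈ 1.20 bar

Q = 11.4 m³/h = 11.4/3600 = 0.003167 m³/s.
Cross-sectional area A = πD²/4 = π(0.0632)²/4 = 0.003137 m²; mean velocity V = Q/A = 0.003167/0.003137 = 1.009 m/s.
Reynolds number Re = ρVD/μ = 786 · 1.009 · 0.0632 / 0.00118 = 4.249e+04.
Re > 4000 → turbulent. Relative roughness ε/D = 1.1e-06/0.0632 = 1.74e-05. Haaland: 1/√f = -1.8 log₁₀[(1.74e-05/3.7)^1.11 + 6.9/4.249e+04] = -1.8 log₁₀[1.22e-06 + 0.000162] = 6.815, so f = 0.02153.
Total minor-loss coefficient ΣK = 1·0.35 = 0.35.
ΔP = [f·L/D + ΣK]·(ρV²/2) = [0.02153·876/0.0632 + 0.35]·(786·1.009²/2) = [298.4 + 0.35]·400.5 = 1.196e+05 Pa.
ΔP = 1.196e+05 Pa = 1.20 bar.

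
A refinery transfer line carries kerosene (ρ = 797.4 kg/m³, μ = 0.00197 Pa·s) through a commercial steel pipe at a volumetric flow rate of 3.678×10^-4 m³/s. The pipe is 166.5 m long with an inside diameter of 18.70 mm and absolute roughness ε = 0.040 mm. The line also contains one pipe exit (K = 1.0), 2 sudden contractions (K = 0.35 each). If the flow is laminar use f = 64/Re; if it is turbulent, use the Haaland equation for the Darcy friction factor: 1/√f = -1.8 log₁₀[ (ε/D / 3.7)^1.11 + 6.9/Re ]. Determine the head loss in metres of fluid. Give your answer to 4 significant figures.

Cross-sectional area A = πD²/4 = π(0.0187)²/4 = 0.0002746 m²; mean velocity V = Q/A = 0.0003678/0.0002746 = 1.339 m/s.
Reynolds number Re = ρVD/μ = 797.4 · 1.339 · 0.0187 / 0.00197 = 1.014e+04.
Re > 4000 → turbulent. Relative roughness ε/D = 4e-05/0.0187 = 0.00214. Haaland: 1/√f = -1.8 log₁₀[(0.00214/3.7)^1.11 + 6.9/1.014e+04] = -1.8 log₁₀[0.000255 + 0.000681] = 5.452, so f = 0.03364.
Total minor-loss coefficient ΣK = 1·1 + 2·0.35 = 1.7.
ΔP = [f·L/D + ΣK]·(ρV²/2) = [0.03364·166.5/0.0187 + 1.7]·(797.4·1.339²/2) = [299.5 + 1.7]·715 = 2.154e+05 Pa.
Head loss h_f = ΔP/(ρg) = 2.154e+05/(797.4·9.81) = 27.53 m.

h_f ≈ 27.53 m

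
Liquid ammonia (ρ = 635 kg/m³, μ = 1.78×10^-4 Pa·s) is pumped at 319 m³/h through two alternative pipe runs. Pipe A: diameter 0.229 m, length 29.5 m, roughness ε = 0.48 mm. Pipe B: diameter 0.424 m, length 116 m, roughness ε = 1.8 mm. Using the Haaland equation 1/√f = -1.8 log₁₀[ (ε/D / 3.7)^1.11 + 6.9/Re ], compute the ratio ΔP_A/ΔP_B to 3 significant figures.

ΔP_A/ΔP_B ≈ 4.54

Pipe A: V = Q/A = 0.08861/0.04119 = 2.151 m/s; Re = 1.758e+06; ε/D = 0.0021; Haaland → f = 0.02385; ΔP_A = f(L/D)(ρV²/2) = 4516 Pa.
Pipe B: V = Q/A = 0.08861/0.1412 = 0.6276 m/s; Re = 9.493e+05; ε/D = 0.00425; Haaland → f = 0.02908; ΔP_B = f(L/D)(ρV²/2) = 994.8 Pa.
ΔP_A/ΔP_B = 4516/994.8 = 4.54.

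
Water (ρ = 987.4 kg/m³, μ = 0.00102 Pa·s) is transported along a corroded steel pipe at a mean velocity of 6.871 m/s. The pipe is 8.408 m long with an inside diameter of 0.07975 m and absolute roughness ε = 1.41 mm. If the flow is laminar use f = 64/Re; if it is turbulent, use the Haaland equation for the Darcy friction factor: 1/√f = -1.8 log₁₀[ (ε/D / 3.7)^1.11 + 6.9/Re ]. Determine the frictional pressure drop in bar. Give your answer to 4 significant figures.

ΔP ≈ 1.145 bar

Reynolds number Re = ρVD/μ = 987.4 · 6.871 · 0.07975 / 0.00102 = 5.304e+05.
Re > 4000 → turbulent. Relative roughness ε/D = 0.00141/0.07975 = 0.0177. Haaland: 1/√f = -1.8 log₁₀[(0.0177/3.7)^1.11 + 6.9/5.304e+05] = -1.8 log₁₀[0.00265 + 1.3e-05] = 4.633, so f = 0.04659.
Darcy-Weisbach: ΔP = f(L/D)(ρV²/2) = 0.04659·(8.408/0.07975)·(987.4·6.871²/2) = 0.04659·105.4·2.331e+04 = 1.145e+05 Pa.
ΔP = 1.145e+05 Pa = 1.145 bar.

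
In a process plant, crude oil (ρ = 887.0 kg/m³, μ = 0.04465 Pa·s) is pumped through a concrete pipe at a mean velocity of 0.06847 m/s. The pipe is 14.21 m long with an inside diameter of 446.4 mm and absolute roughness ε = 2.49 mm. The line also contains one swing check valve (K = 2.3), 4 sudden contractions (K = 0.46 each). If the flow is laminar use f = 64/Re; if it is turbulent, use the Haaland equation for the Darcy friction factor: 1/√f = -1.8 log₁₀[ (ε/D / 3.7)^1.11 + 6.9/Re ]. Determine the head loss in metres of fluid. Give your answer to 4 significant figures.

Reynolds number Re = ρVD/μ = 887 · 0.06847 · 0.4464 / 0.0447 = 607.2.
Re < 2300 → laminar flow, so f = 64/Re = 64/607.2 = 0.1054 (the turbulent correlation is not needed).
Total minor-loss coefficient ΣK = 1·2.3 + 4·0.46 = 4.14.
ΔP = [f·L/D + ΣK]·(ρV²/2) = [0.1054·14.21/0.4464 + 4.14]·(887·0.06847²/2) = [3.355 + 4.14]·2.079 = 15.58 Pa.
Head loss h_f = ΔP/(ρg) = 15.58/(887·9.81) = 0.001791 m.

h_f ≈ 0.001791 m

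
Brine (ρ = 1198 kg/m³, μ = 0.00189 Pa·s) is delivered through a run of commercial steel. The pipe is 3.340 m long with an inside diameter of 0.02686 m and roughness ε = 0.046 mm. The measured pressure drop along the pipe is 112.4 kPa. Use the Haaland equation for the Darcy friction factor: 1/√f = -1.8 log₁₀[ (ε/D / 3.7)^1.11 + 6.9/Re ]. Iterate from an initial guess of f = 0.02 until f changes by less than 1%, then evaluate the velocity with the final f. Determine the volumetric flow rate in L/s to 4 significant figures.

Q ≈ 4.514 L/s

Rearranging Darcy-Weisbach: V = √(2·ΔP·D/(f·L·ρ)). With ε/D = 4.6e-05/0.02686 = 0.00171, iterate starting from f = 0.02:
  f = 0.02 → V = √(2·1.124e+05·0.02686/(0.02·3.34·1198)) = 8.686 m/s; Re = ρVD/μ = 1.479e+05; f → 0.02369
  f = 0.02369 → V = 7.982 m/s; Re = 1.359e+05; f → 0.02378
Converged (Δf/f < 1%). With the final f = 0.02378: V = √(2·1.124e+05·0.02686/(0.02378·3.34·1198)) = 7.966 m/s.
Q = V·A = 7.966·(π/4·0.02686²) = 0.004514 m³/s = 4.514 L/s.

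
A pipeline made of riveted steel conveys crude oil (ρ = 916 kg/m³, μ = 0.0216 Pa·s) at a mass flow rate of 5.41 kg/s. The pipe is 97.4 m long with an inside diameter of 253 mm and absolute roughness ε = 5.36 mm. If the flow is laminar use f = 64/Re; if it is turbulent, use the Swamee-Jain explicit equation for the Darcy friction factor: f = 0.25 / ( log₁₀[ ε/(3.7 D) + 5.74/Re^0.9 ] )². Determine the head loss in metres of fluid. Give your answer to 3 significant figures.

A = πD²/4 = π(0.253)²/4 = 0.05027 m²; mean velocity V = ṁ/(ρA) = 5.41/(916 · 0.05027) = 0.1175 m/s.
Reynolds number Re = ρVD/μ = 916 · 0.1175 · 0.253 / 0.0216 = 1260.
Re < 2300 → laminar flow, so f = 64/Re = 64/1260 = 0.05077 (the turbulent correlation is not needed).
Darcy-Weisbach: ΔP = f(L/D)(ρV²/2) = 0.05077·(97.4/0.253)·(916·0.1175²/2) = 0.05077·385·6.321 = 123.6 Pa.
Head loss h_f = ΔP/(ρg) = 123.6/(916·9.81) = 0.0138 m.

h_f ≈ 0.0138 m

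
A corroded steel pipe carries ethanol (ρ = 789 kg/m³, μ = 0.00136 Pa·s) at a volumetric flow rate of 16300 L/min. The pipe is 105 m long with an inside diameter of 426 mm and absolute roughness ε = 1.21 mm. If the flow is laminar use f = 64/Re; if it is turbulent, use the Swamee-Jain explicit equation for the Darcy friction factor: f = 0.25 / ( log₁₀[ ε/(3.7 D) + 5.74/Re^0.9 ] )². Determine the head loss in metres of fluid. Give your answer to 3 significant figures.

h_f ≈ 1.19 m

Q = 16300 L/min = 16300/60000 = 0.2717 m³/s.
Cross-sectional area A = πD²/4 = π(0.426)²/4 = 0.1425 m²; mean velocity V = Q/A = 0.2717/0.1425 = 1.906 m/s.
Reynolds number Re = ρVD/μ = 789 · 1.906 · 0.426 / 0.00136 = 4.711e+05.
Re > 4000 → turbulent. Relative roughness ε/D = 0.00121/0.426 = 0.00284. Swamee-Jain: f = 0.25/(log₁₀[0.00284/3.7 + 5.74/4.711e+05^0.9])² = 0.25/(log₁₀[0.000768 + 4.5e-05])² = 0.25/(-3.09)² = 0.02618.
Darcy-Weisbach: ΔP = f(L/D)(ρV²/2) = 0.02618·(105/0.426)·(789·1.906²/2) = 0.02618·246.5·1433 = 9249 Pa.
Head loss h_f = ΔP/(ρg) = 9249/(789·9.81) = 1.19 m.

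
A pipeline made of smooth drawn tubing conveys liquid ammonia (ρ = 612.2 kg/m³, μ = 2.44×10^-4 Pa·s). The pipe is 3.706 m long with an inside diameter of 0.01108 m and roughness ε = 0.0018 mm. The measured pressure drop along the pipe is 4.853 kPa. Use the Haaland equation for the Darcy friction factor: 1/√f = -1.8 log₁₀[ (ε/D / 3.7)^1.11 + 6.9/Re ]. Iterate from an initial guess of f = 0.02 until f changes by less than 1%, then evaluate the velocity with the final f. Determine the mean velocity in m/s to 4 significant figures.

Rearranging Darcy-Weisbach: V = √(2·ΔP·D/(f·L·ρ)). With ε/D = 1.8e-06/0.01108 = 0.000162, iterate starting from f = 0.02:
  f = 0.02 → V = √(2·4853·0.01108/(0.02·3.706·612.2)) = 1.539 m/s; Re = ρVD/μ = 4.28e+04; f → 0.02189
  f = 0.02189 → V = 1.472 m/s; Re = 4.091e+04; f → 0.0221
Converged (Δf/f < 1%). With the final f = 0.0221: V = √(2·4853·0.01108/(0.0221·3.706·612.2)) = 1.464 m/s.

V ≈ 1.464 m/s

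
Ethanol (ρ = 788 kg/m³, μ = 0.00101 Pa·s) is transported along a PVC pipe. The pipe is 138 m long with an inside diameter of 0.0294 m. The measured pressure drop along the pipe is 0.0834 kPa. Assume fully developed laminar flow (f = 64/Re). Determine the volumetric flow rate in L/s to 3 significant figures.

Q ≈ 0.0110 L/s

For laminar flow, f = 64/Re with Re = ρVD/μ, so Darcy-Weisbach reduces to ΔP = 32μLV/D². Solving for V: V = ΔP·D²/(32μL) = 83.4·(0.0294)²/(32·0.00101·138) = 0.01616 m/s.
Check: Re = ρVD/μ = 788·0.01616·0.0294/0.00101 = 370.7 < 2300, so the laminar assumption holds.
Q = V·A = 0.01616·(π/4·0.0294²) = 1.097e-05 m³/s = 0.0110 L/s.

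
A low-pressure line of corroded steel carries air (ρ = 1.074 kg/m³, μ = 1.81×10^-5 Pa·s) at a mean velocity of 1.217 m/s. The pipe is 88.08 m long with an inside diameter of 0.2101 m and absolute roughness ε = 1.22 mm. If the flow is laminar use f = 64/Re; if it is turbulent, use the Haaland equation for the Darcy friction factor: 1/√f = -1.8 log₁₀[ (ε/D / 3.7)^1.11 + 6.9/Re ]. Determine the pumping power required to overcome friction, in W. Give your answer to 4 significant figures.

P ≈ 0.5122 W

Reynolds number Re = ρVD/μ = 1.074 · 1.217 · 0.2101 / 1.81e-05 = 1.517e+04.
Re > 4000 → turbulent. Relative roughness ε/D = 0.00122/0.2101 = 0.00581. Haaland: 1/√f = -1.8 log₁₀[(0.00581/3.7)^1.11 + 6.9/1.517e+04] = -1.8 log₁₀[0.000771 + 0.000455] = 5.241, so f = 0.03641.
Darcy-Weisbach: ΔP = f(L/D)(ρV²/2) = 0.03641·(88.08/0.2101)·(1.074·1.217²/2) = 0.03641·419.2·0.7953 = 12.14 Pa.
Q = V·A = 1.217·0.03467 = 0.04219 m³/s.
Pumping power P = QΔP = 0.04219·12.14 = 0.51224 W = 0.5122 W.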